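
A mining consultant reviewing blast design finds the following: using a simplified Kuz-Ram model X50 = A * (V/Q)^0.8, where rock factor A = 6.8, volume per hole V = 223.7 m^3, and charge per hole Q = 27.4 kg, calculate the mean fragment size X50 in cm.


36.4789 cm

Compute V/Q:
V/Q = 223.7 / 27.4 = 8.164233577
Raise to the power 0.8:
(V/Q)^0.8 = 8.164233577^0.8 = 5.364538136
Multiply by A:
X50 = 6.8 * 5.364538136
= 36.4789 cm


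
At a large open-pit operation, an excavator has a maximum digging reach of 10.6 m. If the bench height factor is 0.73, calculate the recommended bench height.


7.738 m

Bench height = reach * factor
= 10.6 * 0.73
= 7.738 m


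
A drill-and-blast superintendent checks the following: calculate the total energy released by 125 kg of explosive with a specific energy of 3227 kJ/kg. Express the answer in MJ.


Energy = mass * specific_energy / 1000
= 125 * 3227 / 1000
= 403375 / 1000
= 403.375 MJ

403.375 MJ


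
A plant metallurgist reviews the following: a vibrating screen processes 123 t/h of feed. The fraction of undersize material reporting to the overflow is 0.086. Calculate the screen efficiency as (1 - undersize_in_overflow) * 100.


91.4%

Screen efficiency = (1 - fraction of undersize in overflow) * 100
= (1 - 0.086) * 100
= 0.914 * 100
= 91.4%


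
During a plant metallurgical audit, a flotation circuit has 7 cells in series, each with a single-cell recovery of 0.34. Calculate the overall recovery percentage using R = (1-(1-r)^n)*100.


94.5448%

Complement of single-cell recovery:
1 - r = 1 - 0.34 = 0.66
Raise to power n:
(1 - r)^7 = 0.66^7 = 0.05455160701
Overall recovery:
R = (1 - 0.05455160701) * 100
= 94.5448%


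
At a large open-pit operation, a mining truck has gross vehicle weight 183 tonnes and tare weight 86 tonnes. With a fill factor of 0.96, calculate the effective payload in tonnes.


Maximum payload = gross - tare
= 183 - 86 = 97 tonnes
Effective payload = max payload * fill factor
= 97 * 0.96
= 93.12 tonnes

93.12 tonnes


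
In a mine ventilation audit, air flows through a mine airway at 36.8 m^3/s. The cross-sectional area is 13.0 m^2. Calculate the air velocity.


2.8308 m/s

Velocity = flow rate / cross-sectional area
= 36.8 / 13.0
= 2.8308 m/s


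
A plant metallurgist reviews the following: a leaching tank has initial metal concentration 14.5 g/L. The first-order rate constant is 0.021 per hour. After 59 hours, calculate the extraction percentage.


Compute the exponent:
-k * t = -0.021 * 59 = -1.239
Remaining concentration:
C = 14.5 * exp(-1.239)
= 14.5 * 0.2896737469
= 4.20026933 g/L
Extracted = 14.5 - 4.20026933 = 10.29973067 g/L
Extraction % = 10.29973067 / 14.5 * 100
= 71.0326%

71.0326%


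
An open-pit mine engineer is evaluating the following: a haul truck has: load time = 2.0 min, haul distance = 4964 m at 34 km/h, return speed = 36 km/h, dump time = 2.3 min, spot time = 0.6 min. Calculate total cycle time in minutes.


21.9333 min

Convert haul speed to m/min: 34 * 1000/60 = 566.6666667 m/min
Haul time = 4964 / 566.6666667 = 8.76 min
Convert return speed to m/min: 36 * 1000/60 = 600 m/min
Return time = 4964 / 600 = 8.273333333 min
Total cycle time:
= 2.0 + 8.76 + 2.3 + 8.273333333 + 0.6
= 21.9333 min


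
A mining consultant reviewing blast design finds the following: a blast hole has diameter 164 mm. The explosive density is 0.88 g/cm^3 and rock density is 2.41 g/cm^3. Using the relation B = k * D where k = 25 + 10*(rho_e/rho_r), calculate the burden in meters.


First, compute k:
rho_e / rho_r = 0.88 / 2.41 = 0.3651452282
k = 25 + 10 * 0.3651452282 = 28.65145228
Then, compute burden:
B = k * D / 1000 = 28.65145228 * 164 / 1000
= 4698.838174 / 1000
= 4.6988 m

4.6988 m


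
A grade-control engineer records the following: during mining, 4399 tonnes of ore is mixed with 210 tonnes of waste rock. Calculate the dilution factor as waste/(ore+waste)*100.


Total material = ore + waste
= 4399 + 210 = 4609 tonnes
Dilution = waste / total * 100
= 210 / 4609 * 100
= 0.04556302886 * 100
= 4.5563%

4.5563%


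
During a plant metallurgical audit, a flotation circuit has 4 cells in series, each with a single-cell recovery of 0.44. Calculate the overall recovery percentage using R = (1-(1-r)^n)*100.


90.1655%

Complement of single-cell recovery:
1 - r = 1 - 0.44 = 0.56
Raise to power n:
(1 - r)^4 = 0.56^4 = 0.09834496
Overall recovery:
R = (1 - 0.09834496) * 100
= 90.1655%


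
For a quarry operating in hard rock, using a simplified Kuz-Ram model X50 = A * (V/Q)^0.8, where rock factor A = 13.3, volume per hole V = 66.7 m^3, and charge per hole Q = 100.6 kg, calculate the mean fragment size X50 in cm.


Compute V/Q:
V/Q = 66.7 / 100.6 = 0.6630218688
Raise to the power 0.8:
(V/Q)^0.8 = 0.6630218688^0.8 = 0.7198173039
Multiply by A:
X50 = 13.3 * 0.7198173039
= 9.5736 cm

9.5736 cm


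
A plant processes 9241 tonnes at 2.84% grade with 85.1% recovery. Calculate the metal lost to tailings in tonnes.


Total metal in feed:
= 9241 * 2.84 / 100 = 262.4444 tonnes
Metal recovered:
= 262.4444 * 85.1 / 100 = 223.3401844 tonnes
Metal lost to tailings:
= 262.4444 - 223.3401844
= 39.1042 tonnes

39.1042 tonnes


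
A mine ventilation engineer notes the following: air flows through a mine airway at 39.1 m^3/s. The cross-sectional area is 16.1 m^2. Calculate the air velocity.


2.4286 m/s

Velocity = flow rate / cross-sectional area
= 39.1 / 16.1
= 2.4286 m/s


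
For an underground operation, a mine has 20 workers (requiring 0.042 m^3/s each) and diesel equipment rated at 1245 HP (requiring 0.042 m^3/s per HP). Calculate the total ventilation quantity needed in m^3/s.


53.13 m^3/s

Airflow for workers:
Q_people = 20 * 0.042 = 0.84 m^3/s
Airflow for diesel equipment:
Q_diesel = 1245 * 0.042 = 52.29 m^3/s
Total ventilation:
Q_total = 0.84 + 52.29
= 53.13 m^3/s


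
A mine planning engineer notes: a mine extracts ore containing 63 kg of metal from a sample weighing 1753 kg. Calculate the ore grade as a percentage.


3.5938%

Ore grade = (metal mass / ore mass) * 100
= (63 / 1753) * 100
= 0.03593839133 * 100
= 3.5938%


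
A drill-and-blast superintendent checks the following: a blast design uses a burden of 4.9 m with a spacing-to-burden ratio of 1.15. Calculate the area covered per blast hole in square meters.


27.6115 m^2

First, find the spacing:
Spacing = burden * ratio = 4.9 * 1.15
= 5.635 m
Then, calculate the area:
Area = burden * spacing = 4.9 * 5.635
= 27.6115 m^2


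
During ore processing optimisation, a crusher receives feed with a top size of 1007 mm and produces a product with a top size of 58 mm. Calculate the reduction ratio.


17.3621

Reduction ratio = feed size / product size
= 1007 / 58
= 17.3621


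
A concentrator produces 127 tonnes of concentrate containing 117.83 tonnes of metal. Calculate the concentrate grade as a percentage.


Grade = (metal in concentrate / concentrate mass) * 100
= (117.83 / 127) * 100
= 0.9277952756 * 100
= 92.7795%

92.7795%


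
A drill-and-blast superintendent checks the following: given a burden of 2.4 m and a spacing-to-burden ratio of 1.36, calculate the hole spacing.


3.264 m

Spacing = burden * ratio
= 2.4 * 1.36
= 3.264 m


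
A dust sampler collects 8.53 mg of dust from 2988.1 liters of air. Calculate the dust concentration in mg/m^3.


Convert liters to m^3: 1 m^3 = 1000 L
Concentration = mass / volume * 1000
= 8.53 / 2988.1 * 1000
= 0.002854656805 * 1000
= 2.8547 mg/m^3

2.8547 mg/m^3


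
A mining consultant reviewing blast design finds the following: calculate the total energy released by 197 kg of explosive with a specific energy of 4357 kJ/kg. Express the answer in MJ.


Energy = mass * specific_energy / 1000
= 197 * 4357 / 1000
= 858329 / 1000
= 858.329 MJ

858.329 MJ


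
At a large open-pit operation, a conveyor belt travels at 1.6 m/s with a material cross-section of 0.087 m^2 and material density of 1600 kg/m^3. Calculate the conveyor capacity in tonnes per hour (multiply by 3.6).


Volumetric flow = speed * area
= 1.6 * 0.087 = 0.1392 m^3/s
Mass flow = volumetric * density
= 0.1392 * 1600 = 222.72 kg/s
Convert to t/h: multiply by 3.6
Capacity = 222.72 * 3.6
= 801.792 t/h

801.792 t/h


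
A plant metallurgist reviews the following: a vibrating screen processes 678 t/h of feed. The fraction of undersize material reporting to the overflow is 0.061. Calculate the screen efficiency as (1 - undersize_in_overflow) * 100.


93.9%

Screen efficiency = (1 - fraction of undersize in overflow) * 100
= (1 - 0.061) * 100
= 0.939 * 100
= 93.9%


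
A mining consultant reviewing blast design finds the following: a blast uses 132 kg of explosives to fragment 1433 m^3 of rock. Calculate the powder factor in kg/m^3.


0.0921 kg/m^3

Powder factor = explosive mass / rock volume
= 132 / 1433
= 0.0921 kg/m^3


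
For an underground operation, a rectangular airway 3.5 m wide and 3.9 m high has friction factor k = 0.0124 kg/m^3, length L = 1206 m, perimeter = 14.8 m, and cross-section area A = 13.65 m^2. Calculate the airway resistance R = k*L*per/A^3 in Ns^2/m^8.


Compute the numerator:
k * L * per = 0.0124 * 1206 * 14.8
= 221.32512
Compute the denominator:
A^3 = 13.65^3 = 2543.302125
Resistance:
R = 221.32512 / 2543.302125
= 0.087 Ns^2/m^8

0.087 Ns^2/m^8


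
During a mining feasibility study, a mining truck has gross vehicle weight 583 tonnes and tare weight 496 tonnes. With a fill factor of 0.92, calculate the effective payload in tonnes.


80.04 tonnes

Maximum payload = gross - tare
= 583 - 496 = 87 tonnes
Effective payload = max payload * fill factor
= 87 * 0.92
= 80.04 tonnes


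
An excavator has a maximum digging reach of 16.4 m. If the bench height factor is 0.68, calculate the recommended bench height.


11.152 m

Bench height = reach * factor
= 16.4 * 0.68
= 11.152 m


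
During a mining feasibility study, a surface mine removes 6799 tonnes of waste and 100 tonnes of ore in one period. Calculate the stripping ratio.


Stripping ratio = waste tonnage / ore tonnage
= 6799 / 100
= 67.99

67.99


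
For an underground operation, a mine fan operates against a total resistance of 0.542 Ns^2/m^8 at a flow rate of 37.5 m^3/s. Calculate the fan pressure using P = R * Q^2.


Compute Q^2:
Q^2 = 37.5^2 = 1406.25
Compute pressure:
P = R * Q^2 = 0.542 * 1406.25
= 762.1875 Pa

762.1875 Pa


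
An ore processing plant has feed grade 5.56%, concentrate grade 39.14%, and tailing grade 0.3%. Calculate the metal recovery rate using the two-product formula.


95.335%

Using the two-product formula:
R = 100 * c * (f - t) / (f * (c - t))
Numerator = 100 * 39.14 * (5.56 - 0.3)
= 100 * 39.14 * 5.26
= 20587.64
Denominator = 5.56 * (39.14 - 0.3)
= 5.56 * 38.84
= 215.9504
R = 20587.64 / 215.9504
= 95.335%


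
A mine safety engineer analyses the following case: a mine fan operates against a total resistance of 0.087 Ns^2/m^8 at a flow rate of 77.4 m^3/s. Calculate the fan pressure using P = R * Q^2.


Compute Q^2:
Q^2 = 77.4^2 = 5990.76
Compute pressure:
P = R * Q^2 = 0.087 * 5990.76
= 521.1961 Pa

521.1961 Pa


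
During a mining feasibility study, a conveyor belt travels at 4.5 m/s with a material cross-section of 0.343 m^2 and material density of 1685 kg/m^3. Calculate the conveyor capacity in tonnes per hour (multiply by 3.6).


9362.871 t/h

Volumetric flow = speed * area
= 4.5 * 0.343 = 1.5435 m^3/s
Mass flow = volumetric * density
= 1.5435 * 1685 = 2600.7975 kg/s
Convert to t/h: multiply by 3.6
Capacity = 2600.7975 * 3.6
= 9362.871 t/h


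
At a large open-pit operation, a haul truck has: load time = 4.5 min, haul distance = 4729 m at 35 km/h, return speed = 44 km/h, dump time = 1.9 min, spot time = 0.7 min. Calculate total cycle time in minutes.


Convert haul speed to m/min: 35 * 1000/60 = 583.3333333 m/min
Haul time = 4729 / 583.3333333 = 8.106857143 min
Convert return speed to m/min: 44 * 1000/60 = 733.3333333 m/min
Return time = 4729 / 733.3333333 = 6.448636364 min
Total cycle time:
= 4.5 + 8.106857143 + 1.9 + 6.448636364 + 0.7
= 21.6555 min

21.6555 min


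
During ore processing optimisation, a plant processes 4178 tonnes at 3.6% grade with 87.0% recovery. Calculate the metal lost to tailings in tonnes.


19.553 tonnes

Total metal in feed:
= 4178 * 3.6 / 100 = 150.408 tonnes
Metal recovered:
= 150.408 * 87.0 / 100 = 130.85496 tonnes
Metal lost to tailings:
= 150.408 - 130.85496
= 19.553 tonnes


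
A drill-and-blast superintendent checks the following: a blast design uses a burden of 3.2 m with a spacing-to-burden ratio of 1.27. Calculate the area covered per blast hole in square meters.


13.0048 m^2

First, find the spacing:
Spacing = burden * ratio = 3.2 * 1.27
= 4.064 m
Then, calculate the area:
Area = burden * spacing = 3.2 * 4.064
= 13.0048 m^2


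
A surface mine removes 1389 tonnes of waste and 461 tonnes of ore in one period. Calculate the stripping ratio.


Stripping ratio = waste tonnage / ore tonnage
= 1389 / 461
= 3.013

3.013


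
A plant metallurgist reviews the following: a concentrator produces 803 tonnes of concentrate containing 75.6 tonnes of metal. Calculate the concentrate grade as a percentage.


9.4147%

Grade = (metal in concentrate / concentrate mass) * 100
= (75.6 / 803) * 100
= 0.09414694894 * 100
= 9.4147%


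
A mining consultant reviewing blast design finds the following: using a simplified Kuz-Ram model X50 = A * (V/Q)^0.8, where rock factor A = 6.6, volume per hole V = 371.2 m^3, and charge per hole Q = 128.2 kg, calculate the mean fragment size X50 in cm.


15.4497 cm

Compute V/Q:
V/Q = 371.2 / 128.2 = 2.895475819
Raise to the power 0.8:
(V/Q)^0.8 = 2.895475819^0.8 = 2.340862767
Multiply by A:
X50 = 6.6 * 2.340862767
= 15.4497 cm


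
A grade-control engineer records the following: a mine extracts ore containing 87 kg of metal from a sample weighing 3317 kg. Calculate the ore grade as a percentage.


Ore grade = (metal mass / ore mass) * 100
= (87 / 3317) * 100
= 0.02622851975 * 100
= 2.6229%

2.6229%


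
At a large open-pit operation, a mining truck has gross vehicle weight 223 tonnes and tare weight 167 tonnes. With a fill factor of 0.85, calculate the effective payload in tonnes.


Maximum payload = gross - tare
= 223 - 167 = 56 tonnes
Effective payload = max payload * fill factor
= 56 * 0.85
= 47.6 tonnes

47.6 tonnes


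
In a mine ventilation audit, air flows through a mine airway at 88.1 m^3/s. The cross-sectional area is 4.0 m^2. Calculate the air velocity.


Velocity = flow rate / cross-sectional area
= 88.1 / 4.0
= 22.025 m/s

22.025 m/s


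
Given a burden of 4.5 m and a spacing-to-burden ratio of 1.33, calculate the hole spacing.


Spacing = burden * ratio
= 4.5 * 1.33
= 5.985 m

5.985 m


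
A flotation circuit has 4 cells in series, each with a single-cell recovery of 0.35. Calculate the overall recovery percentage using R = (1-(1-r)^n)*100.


82.1494%

Complement of single-cell recovery:
1 - r = 1 - 0.35 = 0.65
Raise to power n:
(1 - r)^4 = 0.65^4 = 0.17850625
Overall recovery:
R = (1 - 0.17850625) * 100
= 82.1494%


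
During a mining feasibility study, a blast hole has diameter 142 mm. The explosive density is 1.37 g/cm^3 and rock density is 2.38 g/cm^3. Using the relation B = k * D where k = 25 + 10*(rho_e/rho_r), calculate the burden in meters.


4.3674 m

First, compute k:
rho_e / rho_r = 1.37 / 2.38 = 0.5756302521
k = 25 + 10 * 0.5756302521 = 30.75630252
Then, compute burden:
B = k * D / 1000 = 30.75630252 * 142 / 1000
= 4367.394958 / 1000
= 4.3674 m


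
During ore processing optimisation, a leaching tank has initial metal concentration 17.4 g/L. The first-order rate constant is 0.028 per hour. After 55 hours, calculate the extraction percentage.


Compute the exponent:
-k * t = -0.028 * 55 = -1.54
Remaining concentration:
C = 17.4 * exp(-1.54)
= 17.4 * 0.2143811014
= 3.730231165 g/L
Extracted = 17.4 - 3.730231165 = 13.66976884 g/L
Extraction % = 13.66976884 / 17.4 * 100
= 78.5619%

78.5619%


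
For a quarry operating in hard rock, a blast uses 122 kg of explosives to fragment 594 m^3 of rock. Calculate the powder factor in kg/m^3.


Powder factor = explosive mass / rock volume
= 122 / 594
= 0.2054 kg/m^3

0.2054 kg/m^3


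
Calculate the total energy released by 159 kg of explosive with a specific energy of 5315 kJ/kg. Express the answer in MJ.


Energy = mass * specific_energy / 1000
= 159 * 5315 / 1000
= 845085 / 1000
= 845.085 MJ

845.085 MJ


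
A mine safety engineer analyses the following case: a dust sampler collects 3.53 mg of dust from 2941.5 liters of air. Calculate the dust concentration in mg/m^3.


Convert liters to m^3: 1 m^3 = 1000 L
Concentration = mass / volume * 1000
= 3.53 / 2941.5 * 1000
= 0.001200067993 * 1000
= 1.2001 mg/m^3

1.2001 mg/m^3


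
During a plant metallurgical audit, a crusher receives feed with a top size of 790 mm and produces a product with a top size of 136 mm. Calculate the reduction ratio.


5.8088

Reduction ratio = feed size / product size
= 790 / 136
= 5.8088


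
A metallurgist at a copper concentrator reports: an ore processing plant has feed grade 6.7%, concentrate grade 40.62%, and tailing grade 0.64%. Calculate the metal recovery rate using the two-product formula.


Using the two-product formula:
R = 100 * c * (f - t) / (f * (c - t))
Numerator = 100 * 40.62 * (6.7 - 0.64)
= 100 * 40.62 * 6.06
= 24615.72
Denominator = 6.7 * (40.62 - 0.64)
= 6.7 * 39.98
= 267.866
R = 24615.72 / 267.866
= 91.8956%

91.8956%


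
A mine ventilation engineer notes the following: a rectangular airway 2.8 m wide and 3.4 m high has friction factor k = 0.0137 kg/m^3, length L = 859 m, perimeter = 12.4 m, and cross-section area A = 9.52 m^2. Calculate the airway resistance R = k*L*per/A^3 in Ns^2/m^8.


0.1691 Ns^2/m^8

Compute the numerator:
k * L * per = 0.0137 * 859 * 12.4
= 145.92692
Compute the denominator:
A^3 = 9.52^3 = 862.801408
Resistance:
R = 145.92692 / 862.801408
= 0.1691 Ns^2/m^8


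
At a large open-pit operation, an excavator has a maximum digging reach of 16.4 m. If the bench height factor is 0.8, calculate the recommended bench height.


Bench height = reach * factor
= 16.4 * 0.8
= 13.12 m

13.12 m


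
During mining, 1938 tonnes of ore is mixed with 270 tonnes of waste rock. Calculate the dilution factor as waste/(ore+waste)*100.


12.2283%

Total material = ore + waste
= 1938 + 270 = 2208 tonnes
Dilution = waste / total * 100
= 270 / 2208 * 100
= 0.1222826087 * 100
= 12.2283%


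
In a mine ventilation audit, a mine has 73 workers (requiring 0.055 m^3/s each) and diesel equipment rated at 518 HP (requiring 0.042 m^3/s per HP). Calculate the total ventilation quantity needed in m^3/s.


25.771 m^3/s

Airflow for workers:
Q_people = 73 * 0.055 = 4.015 m^3/s
Airflow for diesel equipment:
Q_diesel = 518 * 0.042 = 21.756 m^3/s
Total ventilation:
Q_total = 4.015 + 21.756
= 25.771 m^3/s


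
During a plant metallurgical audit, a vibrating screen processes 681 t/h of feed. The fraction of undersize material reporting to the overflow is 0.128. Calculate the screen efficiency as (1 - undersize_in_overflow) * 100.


87.2%

Screen efficiency = (1 - fraction of undersize in overflow) * 100
= (1 - 0.128) * 100
= 0.872 * 100
= 87.2%


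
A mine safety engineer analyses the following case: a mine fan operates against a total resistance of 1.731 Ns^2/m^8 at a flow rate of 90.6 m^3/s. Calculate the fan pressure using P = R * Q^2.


14208.6712 Pa

Compute Q^2:
Q^2 = 90.6^2 = 8208.36
Compute pressure:
P = R * Q^2 = 1.731 * 8208.36
= 14208.6712 Pa


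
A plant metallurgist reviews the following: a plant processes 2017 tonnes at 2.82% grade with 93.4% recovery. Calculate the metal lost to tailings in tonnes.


Total metal in feed:
= 2017 * 2.82 / 100 = 56.8794 tonnes
Metal recovered:
= 56.8794 * 93.4 / 100 = 53.1253596 tonnes
Metal lost to tailings:
= 56.8794 - 53.1253596
= 3.754 tonnes

3.754 tonnes


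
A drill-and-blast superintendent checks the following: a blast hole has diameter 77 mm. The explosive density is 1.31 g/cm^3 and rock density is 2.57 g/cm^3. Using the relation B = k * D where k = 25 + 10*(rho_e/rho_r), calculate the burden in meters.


2.3175 m

First, compute k:
rho_e / rho_r = 1.31 / 2.57 = 0.5097276265
k = 25 + 10 * 0.5097276265 = 30.09727626
Then, compute burden:
B = k * D / 1000 = 30.09727626 * 77 / 1000
= 2317.490272 / 1000
= 2.3175 m


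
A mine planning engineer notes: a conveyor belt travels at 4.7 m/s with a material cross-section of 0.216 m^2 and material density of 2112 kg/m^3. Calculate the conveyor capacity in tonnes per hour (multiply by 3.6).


Volumetric flow = speed * area
= 4.7 * 0.216 = 1.0152 m^3/s
Mass flow = volumetric * density
= 1.0152 * 2112 = 2144.1024 kg/s
Convert to t/h: multiply by 3.6
Capacity = 2144.1024 * 3.6
= 7718.7686 t/h

7718.7686 t/h


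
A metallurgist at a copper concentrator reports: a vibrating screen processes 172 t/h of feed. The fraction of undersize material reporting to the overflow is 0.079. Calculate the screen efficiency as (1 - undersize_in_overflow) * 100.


92.1%

Screen efficiency = (1 - fraction of undersize in overflow) * 100
= (1 - 0.079) * 100
= 0.921 * 100
= 92.1%


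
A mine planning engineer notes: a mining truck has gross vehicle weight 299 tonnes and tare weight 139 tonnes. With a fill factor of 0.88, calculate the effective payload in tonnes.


Maximum payload = gross - tare
= 299 - 139 = 160 tonnes
Effective payload = max payload * fill factor
= 160 * 0.88
= 140.8 tonnes

140.8 tonnes


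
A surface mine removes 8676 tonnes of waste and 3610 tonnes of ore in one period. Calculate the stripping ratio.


Stripping ratio = waste tonnage / ore tonnage
= 8676 / 3610
= 2.4033

2.4033


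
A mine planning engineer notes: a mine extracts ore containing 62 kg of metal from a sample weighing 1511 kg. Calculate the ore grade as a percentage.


4.1032%

Ore grade = (metal mass / ore mass) * 100
= (62 / 1511) * 100
= 0.04103242886 * 100
= 4.1032%


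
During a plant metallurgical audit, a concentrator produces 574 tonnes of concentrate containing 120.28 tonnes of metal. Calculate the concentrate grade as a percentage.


Grade = (metal in concentrate / concentrate mass) * 100
= (120.28 / 574) * 100
= 0.2095470383 * 100
= 20.9547%

20.9547%


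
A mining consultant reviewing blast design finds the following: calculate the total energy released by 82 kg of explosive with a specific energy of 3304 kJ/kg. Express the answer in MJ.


270.928 MJ

Energy = mass * specific_energy / 1000
= 82 * 3304 / 1000
= 270928 / 1000
= 270.928 MJ


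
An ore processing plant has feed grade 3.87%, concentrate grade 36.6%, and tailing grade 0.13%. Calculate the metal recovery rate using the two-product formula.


Using the two-product formula:
R = 100 * c * (f - t) / (f * (c - t))
Numerator = 100 * 36.6 * (3.87 - 0.13)
= 100 * 36.6 * 3.74
= 13688.4
Denominator = 3.87 * (36.6 - 0.13)
= 3.87 * 36.47
= 141.1389
R = 13688.4 / 141.1389
= 96.9853%

96.9853%


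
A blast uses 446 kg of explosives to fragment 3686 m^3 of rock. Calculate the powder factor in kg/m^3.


Powder factor = explosive mass / rock volume
= 446 / 3686
= 0.121 kg/m^3

0.121 kg/m^3


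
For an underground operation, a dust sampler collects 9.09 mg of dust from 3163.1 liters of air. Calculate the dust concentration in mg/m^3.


Convert liters to m^3: 1 m^3 = 1000 L
Concentration = mass / volume * 1000
= 9.09 / 3163.1 * 1000
= 0.002873763081 * 1000
= 2.8738 mg/m^3

2.8738 mg/m^3


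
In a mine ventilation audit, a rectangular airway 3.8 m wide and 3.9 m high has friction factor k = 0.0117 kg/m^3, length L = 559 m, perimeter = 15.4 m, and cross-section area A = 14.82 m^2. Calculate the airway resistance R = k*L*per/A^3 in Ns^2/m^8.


Compute the numerator:
k * L * per = 0.0117 * 559 * 15.4
= 100.72062
Compute the denominator:
A^3 = 14.82^3 = 3254.952168
Resistance:
R = 100.72062 / 3254.952168
= 0.0309 Ns^2/m^8

0.0309 Ns^2/m^8


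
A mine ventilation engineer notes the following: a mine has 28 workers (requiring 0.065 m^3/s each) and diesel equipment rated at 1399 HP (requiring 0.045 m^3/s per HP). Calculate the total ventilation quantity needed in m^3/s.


Airflow for workers:
Q_people = 28 * 0.065 = 1.82 m^3/s
Airflow for diesel equipment:
Q_diesel = 1399 * 0.045 = 62.955 m^3/s
Total ventilation:
Q_total = 1.82 + 62.955
= 64.775 m^3/s

64.775 m^3/s


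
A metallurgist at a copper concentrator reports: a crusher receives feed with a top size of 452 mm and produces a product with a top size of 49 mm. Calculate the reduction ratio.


9.2245

Reduction ratio = feed size / product size
= 452 / 49
= 9.2245


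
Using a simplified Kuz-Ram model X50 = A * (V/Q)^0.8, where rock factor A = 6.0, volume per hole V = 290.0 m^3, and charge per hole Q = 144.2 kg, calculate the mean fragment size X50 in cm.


10.4929 cm

Compute V/Q:
V/Q = 290.0 / 144.2 = 2.0110957
Raise to the power 0.8:
(V/Q)^0.8 = 2.0110957^0.8 = 1.748824344
Multiply by A:
X50 = 6.0 * 1.748824344
= 10.4929 cm


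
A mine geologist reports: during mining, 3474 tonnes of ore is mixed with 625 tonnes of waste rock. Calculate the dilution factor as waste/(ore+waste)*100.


Total material = ore + waste
= 3474 + 625 = 4099 tonnes
Dilution = waste / total * 100
= 625 / 4099 * 100
= 0.1524762137 * 100
= 15.2476%

15.2476%


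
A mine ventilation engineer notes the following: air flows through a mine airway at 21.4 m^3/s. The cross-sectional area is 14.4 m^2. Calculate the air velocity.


1.4861 m/s

Velocity = flow rate / cross-sectional area
= 21.4 / 14.4
= 1.4861 m/s


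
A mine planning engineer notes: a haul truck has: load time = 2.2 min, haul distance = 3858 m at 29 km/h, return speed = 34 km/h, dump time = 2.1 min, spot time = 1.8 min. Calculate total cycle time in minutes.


Convert haul speed to m/min: 29 * 1000/60 = 483.3333333 m/min
Haul time = 3858 / 483.3333333 = 7.982068966 min
Convert return speed to m/min: 34 * 1000/60 = 566.6666667 m/min
Return time = 3858 / 566.6666667 = 6.808235294 min
Total cycle time:
= 2.2 + 7.982068966 + 2.1 + 6.808235294 + 1.8
= 20.8903 min

20.8903 min


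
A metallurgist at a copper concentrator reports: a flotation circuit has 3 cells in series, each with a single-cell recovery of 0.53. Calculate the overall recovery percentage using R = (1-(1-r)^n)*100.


Complement of single-cell recovery:
1 - r = 1 - 0.53 = 0.47
Raise to power n:
(1 - r)^3 = 0.47^3 = 0.103823
Overall recovery:
R = (1 - 0.103823) * 100
= 89.6177%

89.6177%


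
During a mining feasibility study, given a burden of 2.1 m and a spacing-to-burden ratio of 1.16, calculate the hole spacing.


Spacing = burden * ratio
= 2.1 * 1.16
= 2.436 m

2.436 m


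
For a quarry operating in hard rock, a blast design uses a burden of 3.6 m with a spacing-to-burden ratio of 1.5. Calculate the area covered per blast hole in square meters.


First, find the spacing:
Spacing = burden * ratio = 3.6 * 1.5
= 5.4 m
Then, calculate the area:
Area = burden * spacing = 3.6 * 5.4
= 19.44 m^2

19.44 m^2


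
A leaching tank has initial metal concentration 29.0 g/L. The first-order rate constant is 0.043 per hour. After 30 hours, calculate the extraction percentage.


Compute the exponent:
-k * t = -0.043 * 30 = -1.29
Remaining concentration:
C = 29.0 * exp(-1.29)
= 29.0 * 0.2752707831
= 7.98285271 g/L
Extracted = 29.0 - 7.98285271 = 21.01714729 g/L
Extraction % = 21.01714729 / 29.0 * 100
= 72.4729%

72.4729%


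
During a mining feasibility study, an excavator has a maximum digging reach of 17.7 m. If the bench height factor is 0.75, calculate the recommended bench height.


Bench height = reach * factor
= 17.7 * 0.75
= 13.275 m

13.275 m


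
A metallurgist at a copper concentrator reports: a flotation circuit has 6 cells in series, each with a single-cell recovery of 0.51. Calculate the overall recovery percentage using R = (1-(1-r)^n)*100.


Complement of single-cell recovery:
1 - r = 1 - 0.51 = 0.49
Raise to power n:
(1 - r)^6 = 0.49^6 = 0.0138412872
Overall recovery:
R = (1 - 0.0138412872) * 100
= 98.6159%

98.6159%


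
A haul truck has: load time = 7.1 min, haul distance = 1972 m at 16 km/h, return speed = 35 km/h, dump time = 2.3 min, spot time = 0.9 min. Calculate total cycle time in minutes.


21.0756 min

Convert haul speed to m/min: 16 * 1000/60 = 266.6666667 m/min
Haul time = 1972 / 266.6666667 = 7.395 min
Convert return speed to m/min: 35 * 1000/60 = 583.3333333 m/min
Return time = 1972 / 583.3333333 = 3.380571429 min
Total cycle time:
= 7.1 + 7.395 + 2.3 + 3.380571429 + 0.9
= 21.0756 min


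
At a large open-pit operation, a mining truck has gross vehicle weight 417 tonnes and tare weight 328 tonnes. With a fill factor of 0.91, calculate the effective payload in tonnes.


Maximum payload = gross - tare
= 417 - 328 = 89 tonnes
Effective payload = max payload * fill factor
= 89 * 0.91
= 80.99 tonnes

80.99 tonnes


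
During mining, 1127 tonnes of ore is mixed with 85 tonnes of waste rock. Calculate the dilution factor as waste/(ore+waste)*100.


Total material = ore + waste
= 1127 + 85 = 1212 tonnes
Dilution = waste / total * 100
= 85 / 1212 * 100
= 0.0701320132 * 100
= 7.0132%

7.0132%


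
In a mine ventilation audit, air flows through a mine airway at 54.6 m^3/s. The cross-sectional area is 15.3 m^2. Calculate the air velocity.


3.5686 m/s

Velocity = flow rate / cross-sectional area
= 54.6 / 15.3
= 3.5686 m/s


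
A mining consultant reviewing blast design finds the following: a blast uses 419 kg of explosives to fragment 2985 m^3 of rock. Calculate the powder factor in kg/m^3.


0.1404 kg/m^3

Powder factor = explosive mass / rock volume
= 419 / 2985
= 0.1404 kg/m^3


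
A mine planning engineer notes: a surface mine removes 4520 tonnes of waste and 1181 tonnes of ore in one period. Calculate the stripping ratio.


Stripping ratio = waste tonnage / ore tonnage
= 4520 / 1181
= 3.8273

3.8273


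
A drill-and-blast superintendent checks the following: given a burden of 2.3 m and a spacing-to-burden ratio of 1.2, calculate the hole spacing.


2.76 m

Spacing = burden * ratio
= 2.3 * 1.2
= 2.76 m


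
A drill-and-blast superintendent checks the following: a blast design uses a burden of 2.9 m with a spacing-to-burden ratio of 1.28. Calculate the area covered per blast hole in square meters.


10.7648 m^2

First, find the spacing:
Spacing = burden * ratio = 2.9 * 1.28
= 3.712 m
Then, calculate the area:
Area = burden * spacing = 2.9 * 3.712
= 10.7648 m^2


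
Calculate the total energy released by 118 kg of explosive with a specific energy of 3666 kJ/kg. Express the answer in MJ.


432.588 MJ

Energy = mass * specific_energy / 1000
= 118 * 3666 / 1000
= 432588 / 1000
= 432.588 MJ


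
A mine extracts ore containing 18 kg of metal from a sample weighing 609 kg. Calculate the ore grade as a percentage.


2.9557%

Ore grade = (metal mass / ore mass) * 100
= (18 / 609) * 100
= 0.02955665025 * 100
= 2.9557%


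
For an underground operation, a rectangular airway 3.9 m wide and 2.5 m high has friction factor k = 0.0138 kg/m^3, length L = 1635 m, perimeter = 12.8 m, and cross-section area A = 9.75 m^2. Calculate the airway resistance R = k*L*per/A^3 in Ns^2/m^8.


0.3116 Ns^2/m^8

Compute the numerator:
k * L * per = 0.0138 * 1635 * 12.8
= 288.8064
Compute the denominator:
A^3 = 9.75^3 = 926.859375
Resistance:
R = 288.8064 / 926.859375
= 0.3116 Ns^2/m^8


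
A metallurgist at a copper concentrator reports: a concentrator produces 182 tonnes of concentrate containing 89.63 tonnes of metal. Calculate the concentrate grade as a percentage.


Grade = (metal in concentrate / concentrate mass) * 100
= (89.63 / 182) * 100
= 0.4924725275 * 100
= 49.2473%

49.2473%


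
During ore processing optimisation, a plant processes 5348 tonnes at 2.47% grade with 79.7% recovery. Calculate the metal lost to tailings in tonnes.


Total metal in feed:
= 5348 * 2.47 / 100 = 132.0956 tonnes
Metal recovered:
= 132.0956 * 79.7 / 100 = 105.2801932 tonnes
Metal lost to tailings:
= 132.0956 - 105.2801932
= 26.8154 tonnes

26.8154 tonnes


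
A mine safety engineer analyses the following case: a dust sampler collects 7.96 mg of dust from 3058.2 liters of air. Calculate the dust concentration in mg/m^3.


Convert liters to m^3: 1 m^3 = 1000 L
Concentration = mass / volume * 1000
= 7.96 / 3058.2 * 1000
= 0.002602838271 * 1000
= 2.6028 mg/m^3

2.6028 mg/m^3


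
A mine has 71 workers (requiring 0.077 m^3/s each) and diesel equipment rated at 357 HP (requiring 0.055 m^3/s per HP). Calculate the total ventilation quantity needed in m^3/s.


25.102 m^3/s

Airflow for workers:
Q_people = 71 * 0.077 = 5.467 m^3/s
Airflow for diesel equipment:
Q_diesel = 357 * 0.055 = 19.635 m^3/s
Total ventilation:
Q_total = 5.467 + 19.635
= 25.102 m^3/s


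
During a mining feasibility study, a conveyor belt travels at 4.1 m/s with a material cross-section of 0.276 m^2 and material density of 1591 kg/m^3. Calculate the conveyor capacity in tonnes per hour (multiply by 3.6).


Volumetric flow = speed * area
= 4.1 * 0.276 = 1.1316 m^3/s
Mass flow = volumetric * density
= 1.1316 * 1591 = 1800.3756 kg/s
Convert to t/h: multiply by 3.6
Capacity = 1800.3756 * 3.6
= 6481.3522 t/h

6481.3522 t/h


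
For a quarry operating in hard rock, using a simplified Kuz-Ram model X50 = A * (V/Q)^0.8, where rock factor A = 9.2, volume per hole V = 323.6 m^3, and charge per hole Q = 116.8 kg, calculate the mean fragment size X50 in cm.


Compute V/Q:
V/Q = 323.6 / 116.8 = 2.770547945
Raise to the power 0.8:
(V/Q)^0.8 = 2.770547945^0.8 = 2.259709108
Multiply by A:
X50 = 9.2 * 2.259709108
= 20.7893 cm

20.7893 cm


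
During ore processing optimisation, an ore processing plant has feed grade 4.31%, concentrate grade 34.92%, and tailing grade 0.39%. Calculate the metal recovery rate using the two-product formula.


Using the two-product formula:
R = 100 * c * (f - t) / (f * (c - t))
Numerator = 100 * 34.92 * (4.31 - 0.39)
= 100 * 34.92 * 3.92
= 13688.64
Denominator = 4.31 * (34.92 - 0.39)
= 4.31 * 34.53
= 148.8243
R = 13688.64 / 148.8243
= 91.9785%

91.9785%


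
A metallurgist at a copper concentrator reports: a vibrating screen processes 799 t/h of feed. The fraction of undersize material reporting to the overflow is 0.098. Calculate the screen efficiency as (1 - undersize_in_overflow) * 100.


90.2%

Screen efficiency = (1 - fraction of undersize in overflow) * 100
= (1 - 0.098) * 100
= 0.902 * 100
= 90.2%


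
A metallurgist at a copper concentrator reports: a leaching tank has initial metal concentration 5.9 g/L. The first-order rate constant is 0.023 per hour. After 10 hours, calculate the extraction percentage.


20.5466%

Compute the exponent:
-k * t = -0.023 * 10 = -0.23
Remaining concentration:
C = 5.9 * exp(-0.23)
= 5.9 * 0.7945336025
= 4.687748255 g/L
Extracted = 5.9 - 4.687748255 = 1.212251745 g/L
Extraction % = 1.212251745 / 5.9 * 100
= 20.5466%


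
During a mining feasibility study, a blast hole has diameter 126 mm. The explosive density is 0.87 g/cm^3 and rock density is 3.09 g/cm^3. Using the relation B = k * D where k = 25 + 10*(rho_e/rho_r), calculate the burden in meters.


First, compute k:
rho_e / rho_r = 0.87 / 3.09 = 0.2815533981
k = 25 + 10 * 0.2815533981 = 27.81553398
Then, compute burden:
B = k * D / 1000 = 27.81553398 * 126 / 1000
= 3504.757282 / 1000
= 3.5048 m

3.5048 m


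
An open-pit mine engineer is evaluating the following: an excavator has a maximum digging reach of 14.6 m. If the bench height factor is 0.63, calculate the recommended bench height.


Bench height = reach * factor
= 14.6 * 0.63
= 9.198 m

9.198 m


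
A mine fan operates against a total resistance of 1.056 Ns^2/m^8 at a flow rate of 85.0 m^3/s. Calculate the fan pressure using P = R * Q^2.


7629.6 Pa

Compute Q^2:
Q^2 = 85.0^2 = 7225.0
Compute pressure:
P = R * Q^2 = 1.056 * 7225.0
= 7629.6 Pa


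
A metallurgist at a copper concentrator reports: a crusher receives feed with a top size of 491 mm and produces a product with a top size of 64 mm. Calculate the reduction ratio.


7.6719

Reduction ratio = feed size / product size
= 491 / 64
= 7.6719


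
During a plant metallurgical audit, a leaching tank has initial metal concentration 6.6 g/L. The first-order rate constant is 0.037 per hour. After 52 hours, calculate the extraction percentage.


Compute the exponent:
-k * t = -0.037 * 52 = -1.924
Remaining concentration:
C = 6.6 * exp(-1.924)
= 6.6 * 0.1460217056
= 0.9637432568 g/L
Extracted = 6.6 - 0.9637432568 = 5.636256743 g/L
Extraction % = 5.636256743 / 6.6 * 100
= 85.3978%

85.3978%


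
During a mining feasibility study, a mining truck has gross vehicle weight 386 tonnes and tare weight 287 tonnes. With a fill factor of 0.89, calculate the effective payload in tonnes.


Maximum payload = gross - tare
= 386 - 287 = 99 tonnes
Effective payload = max payload * fill factor
= 99 * 0.89
= 88.11 tonnes

88.11 tonnes


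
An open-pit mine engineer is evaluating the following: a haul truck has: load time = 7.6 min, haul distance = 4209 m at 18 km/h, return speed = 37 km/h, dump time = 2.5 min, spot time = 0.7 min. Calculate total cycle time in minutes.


31.6554 min

Convert haul speed to m/min: 18 * 1000/60 = 300 m/min
Haul time = 4209 / 300 = 14.03 min
Convert return speed to m/min: 37 * 1000/60 = 616.6666667 m/min
Return time = 4209 / 616.6666667 = 6.825405405 min
Total cycle time:
= 7.6 + 14.03 + 2.5 + 6.825405405 + 0.7
= 31.6554 min


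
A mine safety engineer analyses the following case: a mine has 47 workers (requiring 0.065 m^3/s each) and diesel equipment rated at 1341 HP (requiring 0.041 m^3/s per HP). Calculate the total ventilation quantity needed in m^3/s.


Airflow for workers:
Q_people = 47 * 0.065 = 3.055 m^3/s
Airflow for diesel equipment:
Q_diesel = 1341 * 0.041 = 54.981 m^3/s
Total ventilation:
Q_total = 3.055 + 54.981
= 58.036 m^3/s

58.036 m^3/s


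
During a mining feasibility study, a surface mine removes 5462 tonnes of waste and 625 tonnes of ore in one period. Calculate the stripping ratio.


8.7392

Stripping ratio = waste tonnage / ore tonnage
= 5462 / 625
= 8.7392


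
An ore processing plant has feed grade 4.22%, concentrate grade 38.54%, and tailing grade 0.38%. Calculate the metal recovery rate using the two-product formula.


Using the two-product formula:
R = 100 * c * (f - t) / (f * (c - t))
Numerator = 100 * 38.54 * (4.22 - 0.38)
= 100 * 38.54 * 3.84
= 14799.36
Denominator = 4.22 * (38.54 - 0.38)
= 4.22 * 38.16
= 161.0352
R = 14799.36 / 161.0352
= 91.9014%

91.9014%


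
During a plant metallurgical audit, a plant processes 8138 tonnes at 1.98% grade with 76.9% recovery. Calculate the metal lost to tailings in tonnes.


37.2216 tonnes

Total metal in feed:
= 8138 * 1.98 / 100 = 161.1324 tonnes
Metal recovered:
= 161.1324 * 76.9 / 100 = 123.9108156 tonnes
Metal lost to tailings:
= 161.1324 - 123.9108156
= 37.2216 tonnes


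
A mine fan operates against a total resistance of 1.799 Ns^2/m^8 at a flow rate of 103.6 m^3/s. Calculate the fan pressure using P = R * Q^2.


Compute Q^2:
Q^2 = 103.6^2 = 10732.96
Compute pressure:
P = R * Q^2 = 1.799 * 10732.96
= 19308.595 Pa

19308.595 Pa


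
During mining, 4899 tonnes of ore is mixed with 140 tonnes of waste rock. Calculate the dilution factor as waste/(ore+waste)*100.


Total material = ore + waste
= 4899 + 140 = 5039 tonnes
Dilution = waste / total * 100
= 140 / 5039 * 100
= 0.02778329034 * 100
= 2.7783%

2.7783%


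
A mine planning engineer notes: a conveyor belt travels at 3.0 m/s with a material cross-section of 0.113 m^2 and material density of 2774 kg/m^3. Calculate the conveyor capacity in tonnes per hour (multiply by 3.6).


3385.3896 t/h

Volumetric flow = speed * area
= 3.0 * 0.113 = 0.339 m^3/s
Mass flow = volumetric * density
= 0.339 * 2774 = 940.386 kg/s
Convert to t/h: multiply by 3.6
Capacity = 940.386 * 3.6
= 3385.3896 t/h
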